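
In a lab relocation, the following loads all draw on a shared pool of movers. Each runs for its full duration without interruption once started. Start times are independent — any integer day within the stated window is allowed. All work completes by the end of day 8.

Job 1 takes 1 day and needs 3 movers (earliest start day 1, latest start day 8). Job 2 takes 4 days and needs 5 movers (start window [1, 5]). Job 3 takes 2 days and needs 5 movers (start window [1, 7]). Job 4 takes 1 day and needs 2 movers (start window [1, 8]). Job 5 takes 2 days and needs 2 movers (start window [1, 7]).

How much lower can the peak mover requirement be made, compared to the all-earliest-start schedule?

Early-start peak: d1:17  d2:12  d3:5  d4:5  d5:0  d6:0  d7:0  d8:0 ⇒ 17.
Leveled (Job 1@1, Job 2@3, Job 3@7, Job 4@2, Job 5@1): d1:5  d2:4  d3:5  d4:5  d5:5  d6:5  d7:5  d8:5 ⇒ 5.
Reduction 17 − 5 = 12.

12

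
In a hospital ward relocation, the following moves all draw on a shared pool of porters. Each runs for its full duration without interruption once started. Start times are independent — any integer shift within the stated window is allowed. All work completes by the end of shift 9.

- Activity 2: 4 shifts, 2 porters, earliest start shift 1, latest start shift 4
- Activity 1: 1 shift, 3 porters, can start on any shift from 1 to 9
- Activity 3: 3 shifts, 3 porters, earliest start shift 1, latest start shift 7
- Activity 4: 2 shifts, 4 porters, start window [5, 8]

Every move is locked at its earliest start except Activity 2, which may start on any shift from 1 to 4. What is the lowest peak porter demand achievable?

Activity 2@1: s1:8  s2:5  s3:5  s4:2  s5:4  s6:4  s7:0  s8:0  s9:0 → peak 8
Activity 2@2: s1:6  s2:5  s3:5  s4:2  s5:6  s6:4  s7:0  s8:0  s9:0 → peak 6
Activity 2@3: s1:6  s2:3  s3:5  s4:2  s5:6  s6:6  s7:0  s8:0  s9:0 → peak 6
Activity 2@4: s1:6  s2:3  s3:3  s4:2  s5:6  s6:6  s7:2  s8:0  s9:0 → peak 6
Best is Activity 2@2, peak 6.

6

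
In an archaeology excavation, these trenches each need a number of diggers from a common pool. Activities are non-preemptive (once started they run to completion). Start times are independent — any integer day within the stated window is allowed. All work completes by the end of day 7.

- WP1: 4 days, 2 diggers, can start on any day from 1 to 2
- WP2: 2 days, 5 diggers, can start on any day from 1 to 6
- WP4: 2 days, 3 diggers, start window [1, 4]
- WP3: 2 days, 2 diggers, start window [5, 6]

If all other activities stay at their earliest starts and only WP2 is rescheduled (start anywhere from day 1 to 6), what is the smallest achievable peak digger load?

WP2@1: d1:10  d2:10  d3:2  d4:2  d5:2  d6:2  d7:0 → peak 10
WP2@2: d1:5  d2:10  d3:7  d4:2  d5:2  d6:2  d7:0 → peak 10
WP2@3: d1:5  d2:5  d3:7  d4:7  d5:2  d6:2  d7:0 → peak 7
WP2@4: d1:5  d2:5  d3:2  d4:7  d5:7  d6:2  d7:0 → peak 7
WP2@5: d1:5  d2:5  d3:2  d4:2  d5:7  d6:7  d7:0 → peak 7
WP2@6: d1:5  d2:5  d3:2  d4:2  d5:2  d6:7  d7:5 → peak 7
Best is WP2@3, peak 7.

7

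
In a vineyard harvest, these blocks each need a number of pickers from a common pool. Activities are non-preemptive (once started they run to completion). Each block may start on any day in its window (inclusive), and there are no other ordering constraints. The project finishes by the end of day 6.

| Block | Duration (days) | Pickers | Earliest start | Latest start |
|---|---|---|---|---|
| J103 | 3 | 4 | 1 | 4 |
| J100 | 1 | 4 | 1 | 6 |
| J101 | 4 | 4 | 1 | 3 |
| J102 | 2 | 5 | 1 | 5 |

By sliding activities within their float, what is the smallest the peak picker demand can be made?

8

Early-start (J103@1, J100@1, J101@1, J102@1) gives peak 17: d1:17  d2:13  d3:8  d4:4  d5:0  d6:0.
Shift J100→4, J102→5.
Schedule J103@1, J100@4, J101@1, J102@5: d1:8  d2:8  d3:8  d4:8  d5:5  d6:5 — peak 8.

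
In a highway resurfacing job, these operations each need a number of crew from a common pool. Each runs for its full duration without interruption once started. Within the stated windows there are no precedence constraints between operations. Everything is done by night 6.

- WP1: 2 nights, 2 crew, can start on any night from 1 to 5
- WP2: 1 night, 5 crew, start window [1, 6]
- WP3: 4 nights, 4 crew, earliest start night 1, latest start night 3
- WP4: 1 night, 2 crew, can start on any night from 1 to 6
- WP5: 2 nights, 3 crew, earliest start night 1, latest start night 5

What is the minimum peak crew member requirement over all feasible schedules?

7

Early-start (WP1@1, WP2@1, WP3@1, WP4@1, WP5@1) gives peak 16: n1:16  n2:9  n3:4  n4:4  n5:0  n6:0.
Shift WP3→2, WP4→3, WP5→4.
Schedule WP1@1, WP2@1, WP3@2, WP4@3, WP5@4: n1:7  n2:6  n3:6  n4:7  n5:7  n6:0 — peak 7.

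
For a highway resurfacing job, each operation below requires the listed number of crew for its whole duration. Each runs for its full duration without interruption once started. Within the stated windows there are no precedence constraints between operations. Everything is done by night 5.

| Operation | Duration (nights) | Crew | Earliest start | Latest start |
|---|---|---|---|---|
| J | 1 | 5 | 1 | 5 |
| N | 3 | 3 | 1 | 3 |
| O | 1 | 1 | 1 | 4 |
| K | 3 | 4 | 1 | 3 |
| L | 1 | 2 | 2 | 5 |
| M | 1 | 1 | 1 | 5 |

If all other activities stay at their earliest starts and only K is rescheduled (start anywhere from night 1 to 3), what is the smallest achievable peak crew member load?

10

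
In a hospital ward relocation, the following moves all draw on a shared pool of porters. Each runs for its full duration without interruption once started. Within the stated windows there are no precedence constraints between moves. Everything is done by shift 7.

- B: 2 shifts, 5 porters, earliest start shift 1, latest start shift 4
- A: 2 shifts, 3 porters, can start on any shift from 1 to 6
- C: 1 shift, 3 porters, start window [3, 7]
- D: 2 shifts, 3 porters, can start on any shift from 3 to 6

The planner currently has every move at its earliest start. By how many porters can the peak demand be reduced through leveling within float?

Early-start peak: s1:8  s2:8  s3:6  s4:3  s5:0  s6:0  s7:0 ⇒ 8.
Leveled (B@1, A@3, C@5, D@6): s1:5  s2:5  s3:3  s4:3  s5:3  s6:3  s7:3 ⇒ 5.
Reduction 8 − 5 = 3.

3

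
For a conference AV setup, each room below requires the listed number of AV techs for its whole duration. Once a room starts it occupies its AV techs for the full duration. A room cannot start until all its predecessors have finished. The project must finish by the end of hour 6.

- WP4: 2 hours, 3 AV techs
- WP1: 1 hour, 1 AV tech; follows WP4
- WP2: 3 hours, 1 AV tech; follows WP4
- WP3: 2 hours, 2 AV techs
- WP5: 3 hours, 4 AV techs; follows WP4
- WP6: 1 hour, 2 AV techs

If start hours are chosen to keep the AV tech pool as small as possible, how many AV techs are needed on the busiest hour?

Early-start (WP4@1, WP1@3, WP2@3, WP3@1, WP5@3, WP6@1) gives peak 7: h1:7  h2:5  h3:6  h4:5  h5:5  h6:0.
Shift WP5→4, WP6→3.
Schedule WP4@1, WP1@3, WP2@3, WP3@1, WP5@4, WP6@3: h1:5  h2:5  h3:4  h4:5  h5:5  h6:4 — peak 5.
Total AV tech-hours = 28 over 6 hours ⇒ peak ≥ ⌈28/6⌉ = 5, so 5 is optimal.

5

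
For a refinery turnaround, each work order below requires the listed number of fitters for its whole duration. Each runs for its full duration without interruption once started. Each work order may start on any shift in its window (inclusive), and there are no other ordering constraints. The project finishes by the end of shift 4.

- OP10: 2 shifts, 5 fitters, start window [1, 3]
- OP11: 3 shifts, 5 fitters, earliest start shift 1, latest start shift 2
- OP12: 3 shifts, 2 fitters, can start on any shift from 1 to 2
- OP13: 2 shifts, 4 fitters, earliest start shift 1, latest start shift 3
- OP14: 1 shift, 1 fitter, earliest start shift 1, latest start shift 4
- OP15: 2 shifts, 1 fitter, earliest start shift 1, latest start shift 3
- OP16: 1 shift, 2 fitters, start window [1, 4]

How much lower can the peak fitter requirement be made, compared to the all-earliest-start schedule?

Early-start peak: s1:20  s2:17  s3:7  s4:0 ⇒ 20.
Leveled (OP10@1, OP11@1, OP12@1, OP13@3, OP14@4, OP15@3, OP16@4): s1:12  s2:12  s3:12  s4:8 ⇒ 12.
Reduction 20 − 12 = 8.

8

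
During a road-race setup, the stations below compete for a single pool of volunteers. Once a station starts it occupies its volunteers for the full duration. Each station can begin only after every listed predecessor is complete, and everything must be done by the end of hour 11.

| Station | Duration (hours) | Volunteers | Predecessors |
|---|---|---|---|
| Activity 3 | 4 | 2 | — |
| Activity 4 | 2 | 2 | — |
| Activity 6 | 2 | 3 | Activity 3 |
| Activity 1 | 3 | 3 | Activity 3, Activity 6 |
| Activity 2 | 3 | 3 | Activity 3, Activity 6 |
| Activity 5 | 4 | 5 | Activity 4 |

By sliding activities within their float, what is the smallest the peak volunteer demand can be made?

Early-start (Activity 3@1, Activity 4@1, Activity 6@5, Activity 1@7, Activity 2@7, Activity 5@3) gives peak 8: h1:4  h2:4  h3:7  h4:7  h5:8  h6:8  h7:6  h8:6  h9:6  h10:0  h11:0.
Shift Activity 6→7, Activity 1→9, Activity 2→9.
Schedule Activity 3@1, Activity 4@1, Activity 6@7, Activity 1@9, Activity 2@9, Activity 5@3: h1:4  h2:4  h3:7  h4:7  h5:5  h6:5  h7:3  h8:3  h9:6  h10:6  h11:6 — peak 7.

7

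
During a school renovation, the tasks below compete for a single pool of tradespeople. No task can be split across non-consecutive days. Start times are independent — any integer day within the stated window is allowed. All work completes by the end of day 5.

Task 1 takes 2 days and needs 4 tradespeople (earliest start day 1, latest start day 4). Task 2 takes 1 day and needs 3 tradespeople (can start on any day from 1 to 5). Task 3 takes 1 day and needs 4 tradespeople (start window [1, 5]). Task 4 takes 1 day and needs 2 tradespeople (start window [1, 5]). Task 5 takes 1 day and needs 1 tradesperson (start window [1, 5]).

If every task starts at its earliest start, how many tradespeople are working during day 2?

At early start, day 2 has: Task 1.
Demand: 4 = 4.

4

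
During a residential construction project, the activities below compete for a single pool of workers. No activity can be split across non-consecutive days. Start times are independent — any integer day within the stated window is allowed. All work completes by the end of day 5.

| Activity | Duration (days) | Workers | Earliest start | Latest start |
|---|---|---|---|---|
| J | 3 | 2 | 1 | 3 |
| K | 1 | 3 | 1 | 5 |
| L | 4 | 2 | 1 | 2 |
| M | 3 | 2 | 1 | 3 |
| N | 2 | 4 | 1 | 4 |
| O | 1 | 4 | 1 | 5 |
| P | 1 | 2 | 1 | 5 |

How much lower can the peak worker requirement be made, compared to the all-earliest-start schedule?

11

Early-start peak: d1:19  d2:10  d3:6  d4:2  d5:0 ⇒ 19.
Leveled (J@1, K@1, L@1, M@2, N@4, O@5, P@2): d1:7  d2:8  d3:6  d4:8  d5:8 ⇒ 8.
Reduction 19 − 8 = 11.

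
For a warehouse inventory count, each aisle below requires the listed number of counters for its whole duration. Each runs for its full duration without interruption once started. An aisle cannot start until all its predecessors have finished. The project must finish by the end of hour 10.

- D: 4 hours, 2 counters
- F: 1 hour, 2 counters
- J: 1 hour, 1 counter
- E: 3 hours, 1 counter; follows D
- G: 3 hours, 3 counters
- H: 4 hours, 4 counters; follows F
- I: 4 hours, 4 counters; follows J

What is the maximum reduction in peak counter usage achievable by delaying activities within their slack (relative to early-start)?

Early-start peak: h1:8  h2:13  h3:13  h4:10  h5:9  h6:1  h7:1  h8:0  h9:0  h10:0 ⇒ 13.
Leveled (D@1, F@1, J@1, E@5, G@8, H@2, I@6): h1:5  h2:6  h3:6  h4:6  h5:5  h6:5  h7:5  h8:7  h9:7  h10:3 ⇒ 7.
Reduction 13 − 7 = 6.

6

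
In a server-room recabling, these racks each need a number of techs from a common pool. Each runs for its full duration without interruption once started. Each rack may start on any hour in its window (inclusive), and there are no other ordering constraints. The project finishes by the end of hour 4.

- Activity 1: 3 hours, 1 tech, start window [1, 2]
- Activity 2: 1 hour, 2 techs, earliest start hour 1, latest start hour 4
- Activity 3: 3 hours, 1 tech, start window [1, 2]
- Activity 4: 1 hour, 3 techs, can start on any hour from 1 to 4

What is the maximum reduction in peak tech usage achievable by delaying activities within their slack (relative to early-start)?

3

Early-start peak: h1:7  h2:2  h3:2  h4:0 ⇒ 7.
Leveled (Activity 1@1, Activity 2@1, Activity 3@1, Activity 4@4): h1:4  h2:2  h3:2  h4:3 ⇒ 4.
Reduction 7 − 4 = 3.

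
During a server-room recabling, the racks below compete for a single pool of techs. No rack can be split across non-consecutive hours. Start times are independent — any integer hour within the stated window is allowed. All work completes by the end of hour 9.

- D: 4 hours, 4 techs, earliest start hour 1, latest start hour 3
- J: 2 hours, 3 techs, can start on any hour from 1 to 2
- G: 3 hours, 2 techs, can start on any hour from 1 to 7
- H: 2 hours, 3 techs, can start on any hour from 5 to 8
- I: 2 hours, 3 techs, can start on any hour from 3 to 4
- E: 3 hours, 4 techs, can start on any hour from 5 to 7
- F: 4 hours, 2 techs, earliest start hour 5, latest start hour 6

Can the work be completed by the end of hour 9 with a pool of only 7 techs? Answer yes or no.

no

The minimum achievable peak is 8; 7 < 8, so no feasible schedule stays within the cap.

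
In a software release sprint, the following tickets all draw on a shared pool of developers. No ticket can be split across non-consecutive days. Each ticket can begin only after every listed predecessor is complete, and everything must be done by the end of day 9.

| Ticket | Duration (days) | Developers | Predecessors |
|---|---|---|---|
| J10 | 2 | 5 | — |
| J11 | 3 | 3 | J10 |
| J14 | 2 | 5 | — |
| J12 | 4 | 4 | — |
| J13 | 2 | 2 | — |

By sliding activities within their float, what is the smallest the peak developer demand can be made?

7

Early-start (J10@1, J11@3, J14@1, J12@1, J13@1) gives peak 16: d1:16  d2:16  d3:7  d4:7  d5:3  d6:0  d7:0  d8:0  d9:0.
Shift J14→7, J12→3.
Schedule J10@1, J11@3, J14@7, J12@3, J13@1: d1:7  d2:7  d3:7  d4:7  d5:7  d6:4  d7:5  d8:5  d9:0 — peak 7.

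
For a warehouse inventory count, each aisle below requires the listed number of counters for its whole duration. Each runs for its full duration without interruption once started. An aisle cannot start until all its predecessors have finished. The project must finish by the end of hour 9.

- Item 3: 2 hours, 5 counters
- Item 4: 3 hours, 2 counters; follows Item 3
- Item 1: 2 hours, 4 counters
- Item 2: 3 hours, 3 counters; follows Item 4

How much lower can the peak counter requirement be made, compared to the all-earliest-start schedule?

Early-start peak: h1:9  h2:9  h3:2  h4:2  h5:2  h6:3  h7:3  h8:3  h9:0 ⇒ 9.
Leveled (Item 3@1, Item 4@3, Item 1@3, Item 2@6): h1:5  h2:5  h3:6  h4:6  h5:2  h6:3  h7:3  h8:3  h9:0 ⇒ 6.
Reduction 9 − 6 = 3.

3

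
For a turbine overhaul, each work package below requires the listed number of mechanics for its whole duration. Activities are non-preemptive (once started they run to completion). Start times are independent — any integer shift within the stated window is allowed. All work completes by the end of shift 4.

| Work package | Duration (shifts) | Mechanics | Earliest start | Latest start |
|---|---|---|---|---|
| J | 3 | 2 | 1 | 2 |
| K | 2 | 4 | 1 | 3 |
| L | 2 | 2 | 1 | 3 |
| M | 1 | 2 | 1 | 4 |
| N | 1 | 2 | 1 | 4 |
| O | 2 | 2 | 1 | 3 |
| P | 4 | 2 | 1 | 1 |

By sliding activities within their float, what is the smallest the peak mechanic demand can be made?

10

Early-start (J@1, K@1, L@1, M@1, N@1, O@1, P@1) gives peak 16: s1:16  s2:12  s3:4  s4:2.
Shift M→3, N→3, O→3.
Schedule J@1, K@1, L@1, M@3, N@3, O@3, P@1: s1:10  s2:10  s3:10  s4:4 — peak 10.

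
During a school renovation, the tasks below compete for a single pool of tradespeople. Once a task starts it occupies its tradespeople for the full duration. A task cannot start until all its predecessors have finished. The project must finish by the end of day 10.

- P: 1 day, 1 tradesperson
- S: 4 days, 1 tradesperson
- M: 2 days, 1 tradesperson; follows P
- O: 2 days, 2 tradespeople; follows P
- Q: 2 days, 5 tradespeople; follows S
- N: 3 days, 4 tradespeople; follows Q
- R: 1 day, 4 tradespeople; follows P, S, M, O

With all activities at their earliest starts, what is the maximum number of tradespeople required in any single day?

9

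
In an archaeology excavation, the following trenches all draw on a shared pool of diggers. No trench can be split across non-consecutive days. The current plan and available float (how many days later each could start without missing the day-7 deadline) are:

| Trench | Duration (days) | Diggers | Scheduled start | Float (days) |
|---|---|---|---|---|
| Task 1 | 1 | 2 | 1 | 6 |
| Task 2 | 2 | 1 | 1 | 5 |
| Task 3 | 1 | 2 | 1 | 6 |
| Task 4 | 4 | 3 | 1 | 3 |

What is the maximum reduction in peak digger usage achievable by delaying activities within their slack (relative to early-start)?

5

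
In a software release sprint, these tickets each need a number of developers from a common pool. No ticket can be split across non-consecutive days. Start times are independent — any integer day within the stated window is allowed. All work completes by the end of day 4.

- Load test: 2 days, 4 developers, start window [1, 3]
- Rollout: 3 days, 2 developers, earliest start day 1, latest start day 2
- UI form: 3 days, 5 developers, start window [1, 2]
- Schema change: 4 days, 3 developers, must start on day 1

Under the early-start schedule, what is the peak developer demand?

14

Early-start schedule: Load test@1, Rollout@1, UI form@1, Schema change@1.
Load per day: day 1: 14, day 2: 14, day 3: 10, day 4: 3.
Peak is 14.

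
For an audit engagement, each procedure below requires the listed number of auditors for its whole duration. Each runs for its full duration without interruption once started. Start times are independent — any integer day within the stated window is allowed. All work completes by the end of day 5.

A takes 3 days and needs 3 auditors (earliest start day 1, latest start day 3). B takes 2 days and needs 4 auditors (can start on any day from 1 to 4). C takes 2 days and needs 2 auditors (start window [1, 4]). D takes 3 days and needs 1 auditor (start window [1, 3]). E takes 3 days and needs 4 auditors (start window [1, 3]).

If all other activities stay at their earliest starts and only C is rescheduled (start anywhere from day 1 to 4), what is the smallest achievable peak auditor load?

C@1: d1:14  d2:14  d3:8  d4:0  d5:0 → peak 14
C@2: d1:12  d2:14  d3:10  d4:0  d5:0 → peak 14
C@3: d1:12  d2:12  d3:10  d4:2  d5:0 → peak 12
C@4: d1:12  d2:12  d3:8  d4:2  d5:2 → peak 12
Best is C@3, peak 12.

12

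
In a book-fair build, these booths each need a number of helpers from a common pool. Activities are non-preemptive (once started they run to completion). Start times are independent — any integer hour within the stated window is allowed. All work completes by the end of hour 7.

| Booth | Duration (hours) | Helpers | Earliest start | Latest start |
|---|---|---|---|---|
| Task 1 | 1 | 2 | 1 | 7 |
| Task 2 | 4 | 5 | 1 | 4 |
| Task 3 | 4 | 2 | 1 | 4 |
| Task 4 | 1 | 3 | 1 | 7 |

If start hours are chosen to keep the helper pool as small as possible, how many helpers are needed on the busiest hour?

7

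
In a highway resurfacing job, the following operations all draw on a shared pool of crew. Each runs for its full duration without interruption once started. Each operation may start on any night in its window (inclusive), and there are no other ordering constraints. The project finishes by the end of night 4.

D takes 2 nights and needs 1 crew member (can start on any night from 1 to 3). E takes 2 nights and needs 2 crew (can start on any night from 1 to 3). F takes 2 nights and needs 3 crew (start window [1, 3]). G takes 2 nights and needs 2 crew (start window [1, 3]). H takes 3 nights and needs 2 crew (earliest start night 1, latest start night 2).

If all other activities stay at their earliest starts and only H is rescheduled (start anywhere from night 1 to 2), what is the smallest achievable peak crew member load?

10

H@1: n1:10  n2:10  n3:2  n4:0 → peak 10
H@2: n1:8  n2:10  n3:2  n4:2 → peak 10
Best is H@1, peak 10.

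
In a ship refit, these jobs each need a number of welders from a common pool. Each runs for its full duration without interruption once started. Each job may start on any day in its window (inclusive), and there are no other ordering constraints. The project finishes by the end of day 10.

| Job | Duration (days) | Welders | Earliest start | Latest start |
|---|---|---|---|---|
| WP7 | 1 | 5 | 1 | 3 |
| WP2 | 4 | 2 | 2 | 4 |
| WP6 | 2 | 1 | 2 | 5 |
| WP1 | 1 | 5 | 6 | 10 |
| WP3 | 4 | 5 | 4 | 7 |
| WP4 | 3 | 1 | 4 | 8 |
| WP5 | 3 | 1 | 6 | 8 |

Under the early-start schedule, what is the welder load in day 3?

3

At early start, day 3 has: WP2, WP6.
Demand: 2 + 1 = 3.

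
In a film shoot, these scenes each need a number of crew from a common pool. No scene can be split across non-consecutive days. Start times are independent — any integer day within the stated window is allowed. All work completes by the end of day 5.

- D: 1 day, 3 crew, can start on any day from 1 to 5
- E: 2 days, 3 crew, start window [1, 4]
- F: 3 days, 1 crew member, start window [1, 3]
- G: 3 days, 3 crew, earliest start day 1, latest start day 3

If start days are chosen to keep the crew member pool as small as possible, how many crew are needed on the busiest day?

6

Early-start (D@1, E@1, F@1, G@1) gives peak 10: d1:10  d2:7  d3:4  d4:0  d5:0.
Shift F→2, G→3.
Schedule D@1, E@1, F@2, G@3: d1:6  d2:4  d3:4  d4:4  d5:3 — peak 6.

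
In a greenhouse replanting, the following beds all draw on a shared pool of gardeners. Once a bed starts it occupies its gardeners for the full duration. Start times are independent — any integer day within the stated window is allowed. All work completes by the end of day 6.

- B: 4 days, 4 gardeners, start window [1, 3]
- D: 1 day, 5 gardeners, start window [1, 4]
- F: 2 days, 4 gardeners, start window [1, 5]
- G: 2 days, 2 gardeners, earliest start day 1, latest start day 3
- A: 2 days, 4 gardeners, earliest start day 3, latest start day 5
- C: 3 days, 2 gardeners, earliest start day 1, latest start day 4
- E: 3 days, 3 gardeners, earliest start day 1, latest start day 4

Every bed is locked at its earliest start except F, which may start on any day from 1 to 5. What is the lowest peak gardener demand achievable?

16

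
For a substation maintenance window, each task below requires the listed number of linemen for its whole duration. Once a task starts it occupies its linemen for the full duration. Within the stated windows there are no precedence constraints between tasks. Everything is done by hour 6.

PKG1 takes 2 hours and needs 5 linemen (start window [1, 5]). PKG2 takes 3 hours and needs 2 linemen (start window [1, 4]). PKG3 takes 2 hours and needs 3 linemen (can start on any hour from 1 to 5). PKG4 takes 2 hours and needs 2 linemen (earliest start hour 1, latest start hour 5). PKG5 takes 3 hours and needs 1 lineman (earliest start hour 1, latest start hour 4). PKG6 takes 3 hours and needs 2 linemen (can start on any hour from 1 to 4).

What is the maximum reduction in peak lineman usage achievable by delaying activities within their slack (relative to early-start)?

8

Early-start peak: h1:15  h2:15  h3:5  h4:0  h5:0  h6:0 ⇒ 15.
Leveled (PKG1@1, PKG2@1, PKG3@3, PKG4@5, PKG5@3, PKG6@4): h1:7  h2:7  h3:6  h4:6  h5:5  h6:4 ⇒ 7.
Reduction 15 − 7 = 8.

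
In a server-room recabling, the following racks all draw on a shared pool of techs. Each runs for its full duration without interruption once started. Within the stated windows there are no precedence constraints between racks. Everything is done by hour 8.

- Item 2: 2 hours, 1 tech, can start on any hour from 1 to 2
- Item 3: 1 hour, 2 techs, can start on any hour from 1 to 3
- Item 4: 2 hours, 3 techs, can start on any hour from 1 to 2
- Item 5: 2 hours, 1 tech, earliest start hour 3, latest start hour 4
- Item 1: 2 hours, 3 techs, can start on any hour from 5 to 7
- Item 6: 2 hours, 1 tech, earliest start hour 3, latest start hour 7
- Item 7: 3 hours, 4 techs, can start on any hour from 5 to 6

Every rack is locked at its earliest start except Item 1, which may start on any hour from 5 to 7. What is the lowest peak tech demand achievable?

Item 1@5: h1:6  h2:4  h3:2  h4:2  h5:7  h6:7  h7:4  h8:0 → peak 7
Item 1@6: h1:6  h2:4  h3:2  h4:2  h5:4  h6:7  h7:7  h8:0 → peak 7
Item 1@7: h1:6  h2:4  h3:2  h4:2  h5:4  h6:4  h7:7  h8:3 → peak 7
Best is Item 1@5, peak 7.

7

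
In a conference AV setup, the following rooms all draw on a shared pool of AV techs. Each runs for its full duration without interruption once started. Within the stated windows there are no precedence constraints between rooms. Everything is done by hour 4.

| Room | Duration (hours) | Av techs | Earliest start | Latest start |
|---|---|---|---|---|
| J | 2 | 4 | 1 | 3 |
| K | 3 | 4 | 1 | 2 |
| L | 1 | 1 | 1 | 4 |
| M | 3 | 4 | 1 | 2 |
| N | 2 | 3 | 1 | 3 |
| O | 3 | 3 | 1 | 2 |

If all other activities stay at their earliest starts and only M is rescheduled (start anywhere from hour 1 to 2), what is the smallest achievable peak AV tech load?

18

M@1: h1:19  h2:18  h3:11  h4:0 → peak 19
M@2: h1:15  h2:18  h3:11  h4:4 → peak 18
Best is M@2, peak 18.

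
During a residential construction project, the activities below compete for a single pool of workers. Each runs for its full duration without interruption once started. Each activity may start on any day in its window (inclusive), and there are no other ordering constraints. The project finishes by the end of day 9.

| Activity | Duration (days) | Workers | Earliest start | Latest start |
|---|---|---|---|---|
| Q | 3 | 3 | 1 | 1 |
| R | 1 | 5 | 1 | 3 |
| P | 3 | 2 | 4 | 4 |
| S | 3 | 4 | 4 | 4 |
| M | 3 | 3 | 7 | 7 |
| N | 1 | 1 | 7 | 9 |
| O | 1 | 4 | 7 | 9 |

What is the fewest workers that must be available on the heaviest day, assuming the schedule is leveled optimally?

8

Schedule Q@1, R@1, P@4, S@4, M@7, N@7, O@7: d1:8  d2:3  d3:3  d4:6  d5:6  d6:6  d7:8  d8:3  d9:3 — peak 8.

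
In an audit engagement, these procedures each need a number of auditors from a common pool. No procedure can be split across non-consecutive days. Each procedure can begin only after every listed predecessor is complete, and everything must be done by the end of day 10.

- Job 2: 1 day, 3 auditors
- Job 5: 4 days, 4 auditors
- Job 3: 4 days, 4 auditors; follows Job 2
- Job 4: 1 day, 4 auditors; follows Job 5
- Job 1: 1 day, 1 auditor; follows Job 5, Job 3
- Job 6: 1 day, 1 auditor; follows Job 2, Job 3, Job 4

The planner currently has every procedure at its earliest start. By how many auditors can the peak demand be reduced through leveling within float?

1

Early-start peak: d1:7  d2:8  d3:8  d4:8  d5:8  d6:2  d7:0  d8:0  d9:0  d10:0 ⇒ 8.
Leveled (Job 2@1, Job 5@1, Job 3@5, Job 4@9, Job 1@9, Job 6@10): d1:7  d2:4  d3:4  d4:4  d5:4  d6:4  d7:4  d8:4  d9:5  d10:1 ⇒ 7.
Reduction 8 − 7 = 1.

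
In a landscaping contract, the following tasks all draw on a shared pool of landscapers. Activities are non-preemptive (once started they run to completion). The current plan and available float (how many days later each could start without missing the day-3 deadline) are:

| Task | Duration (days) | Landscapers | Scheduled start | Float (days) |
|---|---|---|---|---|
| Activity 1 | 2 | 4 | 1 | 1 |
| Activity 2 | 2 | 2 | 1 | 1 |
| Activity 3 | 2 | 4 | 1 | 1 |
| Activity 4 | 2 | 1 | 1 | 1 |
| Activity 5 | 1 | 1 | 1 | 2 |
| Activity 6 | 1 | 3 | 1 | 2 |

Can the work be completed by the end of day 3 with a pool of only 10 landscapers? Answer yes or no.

no

The minimum achievable peak is 11; 10 < 11, so no feasible schedule stays within the cap.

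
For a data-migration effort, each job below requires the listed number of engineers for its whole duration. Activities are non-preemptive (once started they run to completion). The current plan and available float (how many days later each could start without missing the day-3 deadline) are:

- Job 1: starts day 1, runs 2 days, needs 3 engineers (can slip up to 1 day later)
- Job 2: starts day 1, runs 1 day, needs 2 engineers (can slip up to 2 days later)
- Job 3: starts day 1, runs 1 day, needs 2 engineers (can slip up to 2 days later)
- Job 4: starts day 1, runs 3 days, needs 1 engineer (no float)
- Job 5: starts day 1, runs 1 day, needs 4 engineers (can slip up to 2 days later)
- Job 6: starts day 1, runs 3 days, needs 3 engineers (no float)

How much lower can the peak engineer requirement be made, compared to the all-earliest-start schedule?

6

Early-start peak: d1:15  d2:7  d3:4 ⇒ 15.
Leveled (Job 1@1, Job 2@1, Job 3@2, Job 4@1, Job 5@3, Job 6@1): d1:9  d2:9  d3:8 ⇒ 9.
Reduction 15 − 9 = 6.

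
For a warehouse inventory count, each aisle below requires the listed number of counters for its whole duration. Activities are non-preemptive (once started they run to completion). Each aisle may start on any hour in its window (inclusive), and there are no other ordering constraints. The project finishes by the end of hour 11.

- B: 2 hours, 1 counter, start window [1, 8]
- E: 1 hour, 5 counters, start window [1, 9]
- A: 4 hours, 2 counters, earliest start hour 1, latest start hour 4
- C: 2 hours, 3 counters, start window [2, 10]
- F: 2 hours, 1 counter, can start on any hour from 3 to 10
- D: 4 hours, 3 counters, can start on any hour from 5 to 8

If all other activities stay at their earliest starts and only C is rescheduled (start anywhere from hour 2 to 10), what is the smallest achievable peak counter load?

8

C@2: h1:8  h2:6  h3:6  h4:3  h5:3  h6:3  h7:3  h8:3  h9:0  h10:0  h11:0 → peak 8
C@3: h1:8  h2:3  h3:6  h4:6  h5:3  h6:3  h7:3  h8:3  h9:0  h10:0  h11:0 → peak 8
C@4: h1:8  h2:3  h3:3  h4:6  h5:6  h6:3  h7:3  h8:3  h9:0  h10:0  h11:0 → peak 8
C@5: h1:8  h2:3  h3:3  h4:3  h5:6  h6:6  h7:3  h8:3  h9:0  h10:0  h11:0 → peak 8
C@6: h1:8  h2:3  h3:3  h4:3  h5:3  h6:6  h7:6  h8:3  h9:0  h10:0  h11:0 → peak 8
C@7: h1:8  h2:3  h3:3  h4:3  h5:3  h6:3  h7:6  h8:6  h9:0  h10:0  h11:0 → peak 8
C@8: h1:8  h2:3  h3:3  h4:3  h5:3  h6:3  h7:3  h8:6  h9:3  h10:0  h11:0 → peak 8
C@9: h1:8  h2:3  h3:3  h4:3  h5:3  h6:3  h7:3  h8:3  h9:3  h10:3  h11:0 → peak 8
C@10: h1:8  h2:3  h3:3  h4:3  h5:3  h6:3  h7:3  h8:3  h9:0  h10:3  h11:3 → peak 8
Best is C@2, peak 8.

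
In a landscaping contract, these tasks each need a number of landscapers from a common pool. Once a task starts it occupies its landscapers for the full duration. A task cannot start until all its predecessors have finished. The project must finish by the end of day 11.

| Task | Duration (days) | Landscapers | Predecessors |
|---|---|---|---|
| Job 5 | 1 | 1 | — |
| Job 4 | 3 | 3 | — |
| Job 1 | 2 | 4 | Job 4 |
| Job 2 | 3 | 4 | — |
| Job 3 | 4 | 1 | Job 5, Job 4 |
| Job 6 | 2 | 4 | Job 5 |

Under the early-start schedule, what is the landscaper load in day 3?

11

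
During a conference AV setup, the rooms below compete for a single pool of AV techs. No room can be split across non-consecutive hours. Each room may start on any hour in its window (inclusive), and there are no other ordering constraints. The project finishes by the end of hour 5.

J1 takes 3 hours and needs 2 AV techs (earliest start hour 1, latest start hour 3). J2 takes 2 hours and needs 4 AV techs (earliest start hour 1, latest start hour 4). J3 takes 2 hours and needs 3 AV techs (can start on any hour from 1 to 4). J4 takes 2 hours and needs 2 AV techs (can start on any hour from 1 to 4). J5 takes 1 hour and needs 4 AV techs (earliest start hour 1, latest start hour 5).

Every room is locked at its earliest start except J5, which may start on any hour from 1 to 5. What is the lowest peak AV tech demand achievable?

J5@1: h1:15  h2:11  h3:2  h4:0  h5:0 → peak 15
J5@2: h1:11  h2:15  h3:2  h4:0  h5:0 → peak 15
J5@3: h1:11  h2:11  h3:6  h4:0  h5:0 → peak 11
J5@4: h1:11  h2:11  h3:2  h4:4  h5:0 → peak 11
J5@5: h1:11  h2:11  h3:2  h4:0  h5:4 → peak 11
Best is J5@3, peak 11.

11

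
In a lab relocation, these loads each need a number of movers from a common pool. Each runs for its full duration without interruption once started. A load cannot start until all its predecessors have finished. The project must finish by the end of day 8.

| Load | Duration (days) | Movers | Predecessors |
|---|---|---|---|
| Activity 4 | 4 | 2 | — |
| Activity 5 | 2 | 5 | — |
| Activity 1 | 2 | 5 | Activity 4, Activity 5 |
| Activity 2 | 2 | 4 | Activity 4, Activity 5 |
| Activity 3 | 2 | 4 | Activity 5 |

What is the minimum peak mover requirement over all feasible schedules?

7

Early-start (Activity 4@1, Activity 5@1, Activity 1@5, Activity 2@5, Activity 3@3) gives peak 9: d1:7  d2:7  d3:6  d4:6  d5:9  d6:9  d7:0  d8:0.
Shift Activity 2→7.
Schedule Activity 4@1, Activity 5@1, Activity 1@5, Activity 2@7, Activity 3@3: d1:7  d2:7  d3:6  d4:6  d5:5  d6:5  d7:4  d8:4 — peak 7.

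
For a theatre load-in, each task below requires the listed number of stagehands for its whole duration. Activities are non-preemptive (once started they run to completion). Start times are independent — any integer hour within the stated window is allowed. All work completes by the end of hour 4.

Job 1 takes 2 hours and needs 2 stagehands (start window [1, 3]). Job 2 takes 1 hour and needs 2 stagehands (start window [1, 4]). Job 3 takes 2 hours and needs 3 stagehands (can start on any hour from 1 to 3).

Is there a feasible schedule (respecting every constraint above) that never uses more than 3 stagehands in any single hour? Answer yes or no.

The minimum achievable peak is 4; 3 < 4, so no feasible schedule stays within the cap.

no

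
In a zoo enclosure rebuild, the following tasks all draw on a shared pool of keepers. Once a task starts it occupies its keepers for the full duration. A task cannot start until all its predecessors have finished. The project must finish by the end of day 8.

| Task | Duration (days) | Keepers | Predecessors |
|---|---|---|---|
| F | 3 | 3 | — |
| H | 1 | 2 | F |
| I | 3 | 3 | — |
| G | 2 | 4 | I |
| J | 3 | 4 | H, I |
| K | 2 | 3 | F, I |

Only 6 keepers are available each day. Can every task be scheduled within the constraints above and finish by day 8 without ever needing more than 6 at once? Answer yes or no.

no

The minimum achievable peak is 7; 6 < 7, so no feasible schedule stays within the cap.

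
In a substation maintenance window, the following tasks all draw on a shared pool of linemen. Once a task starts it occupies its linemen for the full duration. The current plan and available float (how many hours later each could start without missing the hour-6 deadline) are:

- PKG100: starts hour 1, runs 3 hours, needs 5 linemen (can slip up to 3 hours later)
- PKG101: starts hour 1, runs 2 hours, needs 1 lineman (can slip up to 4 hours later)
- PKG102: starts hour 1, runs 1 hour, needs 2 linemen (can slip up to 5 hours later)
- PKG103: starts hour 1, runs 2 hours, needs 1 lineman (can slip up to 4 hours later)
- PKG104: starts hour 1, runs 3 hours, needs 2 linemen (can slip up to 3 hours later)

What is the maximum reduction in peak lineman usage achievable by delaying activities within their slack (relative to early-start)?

6

Early-start peak: h1:11  h2:9  h3:7  h4:0  h5:0  h6:0 ⇒ 11.
Leveled (PKG100@1, PKG101@4, PKG102@4, PKG103@5, PKG104@4): h1:5  h2:5  h3:5  h4:5  h5:4  h6:3 ⇒ 5.
Reduction 11 − 5 = 6.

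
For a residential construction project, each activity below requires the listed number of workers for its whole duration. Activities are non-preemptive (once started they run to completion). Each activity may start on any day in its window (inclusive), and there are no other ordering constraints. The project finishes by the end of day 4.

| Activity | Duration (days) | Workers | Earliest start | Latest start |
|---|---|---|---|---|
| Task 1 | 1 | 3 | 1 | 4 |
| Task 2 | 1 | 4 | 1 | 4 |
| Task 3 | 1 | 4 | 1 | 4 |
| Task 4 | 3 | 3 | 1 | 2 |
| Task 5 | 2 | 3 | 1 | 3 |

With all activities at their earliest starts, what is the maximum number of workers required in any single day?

17

Early-start schedule: Task 1@1, Task 2@1, Task 3@1, Task 4@1, Task 5@1.
Load per day: day 1: 17, day 2: 6, day 3: 3, day 4: 0.
Peak is 17.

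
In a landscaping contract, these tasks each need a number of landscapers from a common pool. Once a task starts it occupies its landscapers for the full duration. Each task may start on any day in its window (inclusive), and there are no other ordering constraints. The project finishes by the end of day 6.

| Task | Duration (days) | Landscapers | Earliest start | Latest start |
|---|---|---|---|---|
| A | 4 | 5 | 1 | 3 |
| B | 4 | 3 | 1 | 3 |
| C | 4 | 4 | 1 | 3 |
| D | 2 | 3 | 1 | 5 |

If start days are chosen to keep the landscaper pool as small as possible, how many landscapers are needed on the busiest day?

Early-start (A@1, B@1, C@1, D@1) gives peak 15: d1:15  d2:15  d3:12  d4:12  d5:0  d6:0.
Shift D→5.
Schedule A@1, B@1, C@1, D@5: d1:12  d2:12  d3:12  d4:12  d5:3  d6:3 — peak 12.

12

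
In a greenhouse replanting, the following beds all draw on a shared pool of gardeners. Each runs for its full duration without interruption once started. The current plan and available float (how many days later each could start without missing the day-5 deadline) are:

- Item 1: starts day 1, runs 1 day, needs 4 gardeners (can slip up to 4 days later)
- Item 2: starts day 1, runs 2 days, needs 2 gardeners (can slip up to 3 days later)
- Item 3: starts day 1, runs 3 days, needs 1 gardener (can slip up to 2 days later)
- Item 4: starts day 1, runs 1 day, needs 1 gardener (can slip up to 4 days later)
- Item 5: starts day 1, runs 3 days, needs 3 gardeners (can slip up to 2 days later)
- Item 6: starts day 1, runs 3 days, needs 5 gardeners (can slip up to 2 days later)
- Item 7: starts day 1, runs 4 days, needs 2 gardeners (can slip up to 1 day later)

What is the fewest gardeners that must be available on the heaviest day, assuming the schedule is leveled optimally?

Early-start (Item 1@1, Item 2@1, Item 3@1, Item 4@1, Item 5@1, Item 6@1, Item 7@1) gives peak 18: d1:18  d2:13  d3:11  d4:2  d5:0.
Shift Item 6→3, Item 7→2.
Schedule Item 1@1, Item 2@1, Item 3@1, Item 4@1, Item 5@1, Item 6@3, Item 7@2: d1:11  d2:8  d3:11  d4:7  d5:7 — peak 11.

11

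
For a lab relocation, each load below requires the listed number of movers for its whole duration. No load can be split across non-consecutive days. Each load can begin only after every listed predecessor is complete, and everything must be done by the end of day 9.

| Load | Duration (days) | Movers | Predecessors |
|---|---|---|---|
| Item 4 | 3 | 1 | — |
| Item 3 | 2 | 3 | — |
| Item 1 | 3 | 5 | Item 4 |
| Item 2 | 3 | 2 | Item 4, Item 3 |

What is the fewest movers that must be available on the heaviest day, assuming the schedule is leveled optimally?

5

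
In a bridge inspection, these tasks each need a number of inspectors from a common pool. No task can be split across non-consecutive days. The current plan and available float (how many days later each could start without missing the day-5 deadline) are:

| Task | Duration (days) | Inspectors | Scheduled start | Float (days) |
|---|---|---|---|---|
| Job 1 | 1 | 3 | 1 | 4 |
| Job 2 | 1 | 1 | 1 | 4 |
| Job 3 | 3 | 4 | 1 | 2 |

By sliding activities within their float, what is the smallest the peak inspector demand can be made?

4

Early-start (Job 1@1, Job 2@1, Job 3@1) gives peak 8: d1:8  d2:4  d3:4  d4:0  d5:0.
Shift Job 3→2.
Schedule Job 1@1, Job 2@1, Job 3@2: d1:4  d2:4  d3:4  d4:4  d5:0 — peak 4.
Total inspector-days = 16 over 5 days ⇒ peak ≥ ⌈16/5⌉ = 4, so 4 is optimal.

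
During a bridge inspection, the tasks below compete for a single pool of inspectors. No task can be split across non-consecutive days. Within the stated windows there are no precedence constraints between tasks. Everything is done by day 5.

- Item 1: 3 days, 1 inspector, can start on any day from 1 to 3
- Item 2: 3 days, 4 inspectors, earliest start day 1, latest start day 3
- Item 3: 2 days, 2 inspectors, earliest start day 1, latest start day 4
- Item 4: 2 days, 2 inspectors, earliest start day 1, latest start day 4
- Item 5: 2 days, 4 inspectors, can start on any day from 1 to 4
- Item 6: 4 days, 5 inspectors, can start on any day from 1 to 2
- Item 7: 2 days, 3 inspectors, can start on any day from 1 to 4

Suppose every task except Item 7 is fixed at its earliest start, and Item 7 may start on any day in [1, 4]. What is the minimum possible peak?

18

Item 7@1: d1:21  d2:21  d3:10  d4:5  d5:0 → peak 21
Item 7@2: d1:18  d2:21  d3:13  d4:5  d5:0 → peak 21
Item 7@3: d1:18  d2:18  d3:13  d4:8  d5:0 → peak 18
Item 7@4: d1:18  d2:18  d3:10  d4:8  d5:3 → peak 18
Best is Item 7@3, peak 18.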